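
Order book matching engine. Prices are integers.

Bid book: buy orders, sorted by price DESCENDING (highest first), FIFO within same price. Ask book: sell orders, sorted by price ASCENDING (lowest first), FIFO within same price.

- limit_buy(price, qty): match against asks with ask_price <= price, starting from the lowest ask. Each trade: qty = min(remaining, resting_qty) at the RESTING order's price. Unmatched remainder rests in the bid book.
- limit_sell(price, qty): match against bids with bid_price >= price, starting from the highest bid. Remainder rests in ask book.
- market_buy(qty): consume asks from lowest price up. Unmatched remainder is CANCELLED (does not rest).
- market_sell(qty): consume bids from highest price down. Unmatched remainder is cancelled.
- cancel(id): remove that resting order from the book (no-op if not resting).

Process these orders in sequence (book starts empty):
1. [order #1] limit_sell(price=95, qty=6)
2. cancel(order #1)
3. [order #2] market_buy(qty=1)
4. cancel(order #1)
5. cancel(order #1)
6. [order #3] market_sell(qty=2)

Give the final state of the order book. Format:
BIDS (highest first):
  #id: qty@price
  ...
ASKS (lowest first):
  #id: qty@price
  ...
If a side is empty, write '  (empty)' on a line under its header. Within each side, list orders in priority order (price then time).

After op 1 [order #1] limit_sell(price=95, qty=6): fills=none; bids=[-] asks=[#1:6@95]
After op 2 cancel(order #1): fills=none; bids=[-] asks=[-]
After op 3 [order #2] market_buy(qty=1): fills=none; bids=[-] asks=[-]
After op 4 cancel(order #1): fills=none; bids=[-] asks=[-]
After op 5 cancel(order #1): fills=none; bids=[-] asks=[-]
After op 6 [order #3] market_sell(qty=2): fills=none; bids=[-] asks=[-]

Answer: BIDS (highest first):
  (empty)
ASKS (lowest first):
  (empty)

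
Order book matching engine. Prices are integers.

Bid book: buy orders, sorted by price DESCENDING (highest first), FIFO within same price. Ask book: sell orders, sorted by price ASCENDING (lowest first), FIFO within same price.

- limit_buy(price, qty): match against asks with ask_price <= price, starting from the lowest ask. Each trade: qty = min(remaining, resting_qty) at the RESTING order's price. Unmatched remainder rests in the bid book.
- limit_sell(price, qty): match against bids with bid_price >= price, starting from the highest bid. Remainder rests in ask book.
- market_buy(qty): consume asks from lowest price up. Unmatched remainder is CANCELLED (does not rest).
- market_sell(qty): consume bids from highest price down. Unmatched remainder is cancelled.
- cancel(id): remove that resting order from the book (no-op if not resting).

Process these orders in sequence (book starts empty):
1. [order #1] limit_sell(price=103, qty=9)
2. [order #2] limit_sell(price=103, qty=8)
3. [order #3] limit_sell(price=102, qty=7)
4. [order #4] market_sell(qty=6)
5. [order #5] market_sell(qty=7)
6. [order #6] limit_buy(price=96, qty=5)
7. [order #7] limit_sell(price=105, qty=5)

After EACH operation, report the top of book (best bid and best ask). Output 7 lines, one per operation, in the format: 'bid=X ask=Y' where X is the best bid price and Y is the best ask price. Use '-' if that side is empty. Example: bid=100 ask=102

Answer: bid=- ask=103
bid=- ask=103
bid=- ask=102
bid=- ask=102
bid=- ask=102
bid=96 ask=102
bid=96 ask=102

Derivation:
After op 1 [order #1] limit_sell(price=103, qty=9): fills=none; bids=[-] asks=[#1:9@103]
After op 2 [order #2] limit_sell(price=103, qty=8): fills=none; bids=[-] asks=[#1:9@103 #2:8@103]
After op 3 [order #3] limit_sell(price=102, qty=7): fills=none; bids=[-] asks=[#3:7@102 #1:9@103 #2:8@103]
After op 4 [order #4] market_sell(qty=6): fills=none; bids=[-] asks=[#3:7@102 #1:9@103 #2:8@103]
After op 5 [order #5] market_sell(qty=7): fills=none; bids=[-] asks=[#3:7@102 #1:9@103 #2:8@103]
After op 6 [order #6] limit_buy(price=96, qty=5): fills=none; bids=[#6:5@96] asks=[#3:7@102 #1:9@103 #2:8@103]
After op 7 [order #7] limit_sell(price=105, qty=5): fills=none; bids=[#6:5@96] asks=[#3:7@102 #1:9@103 #2:8@103 #7:5@105]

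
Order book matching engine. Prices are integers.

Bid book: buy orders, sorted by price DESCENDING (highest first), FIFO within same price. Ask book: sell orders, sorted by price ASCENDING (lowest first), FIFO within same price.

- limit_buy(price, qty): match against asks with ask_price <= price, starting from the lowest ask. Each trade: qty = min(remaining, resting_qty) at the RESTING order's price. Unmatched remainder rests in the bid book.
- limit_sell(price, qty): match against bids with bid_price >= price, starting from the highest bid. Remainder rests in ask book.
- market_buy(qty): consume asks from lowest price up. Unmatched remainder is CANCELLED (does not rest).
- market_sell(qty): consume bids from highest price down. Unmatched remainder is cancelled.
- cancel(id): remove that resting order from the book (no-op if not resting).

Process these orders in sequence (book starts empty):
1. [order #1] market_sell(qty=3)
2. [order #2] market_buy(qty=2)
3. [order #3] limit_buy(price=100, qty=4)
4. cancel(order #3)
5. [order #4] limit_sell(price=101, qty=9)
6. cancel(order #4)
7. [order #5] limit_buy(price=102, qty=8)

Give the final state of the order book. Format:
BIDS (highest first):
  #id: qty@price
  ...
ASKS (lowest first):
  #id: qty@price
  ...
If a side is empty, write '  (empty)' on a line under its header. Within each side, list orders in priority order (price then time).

After op 1 [order #1] market_sell(qty=3): fills=none; bids=[-] asks=[-]
After op 2 [order #2] market_buy(qty=2): fills=none; bids=[-] asks=[-]
After op 3 [order #3] limit_buy(price=100, qty=4): fills=none; bids=[#3:4@100] asks=[-]
After op 4 cancel(order #3): fills=none; bids=[-] asks=[-]
After op 5 [order #4] limit_sell(price=101, qty=9): fills=none; bids=[-] asks=[#4:9@101]
After op 6 cancel(order #4): fills=none; bids=[-] asks=[-]
After op 7 [order #5] limit_buy(price=102, qty=8): fills=none; bids=[#5:8@102] asks=[-]

Answer: BIDS (highest first):
  #5: 8@102
ASKS (lowest first):
  (empty)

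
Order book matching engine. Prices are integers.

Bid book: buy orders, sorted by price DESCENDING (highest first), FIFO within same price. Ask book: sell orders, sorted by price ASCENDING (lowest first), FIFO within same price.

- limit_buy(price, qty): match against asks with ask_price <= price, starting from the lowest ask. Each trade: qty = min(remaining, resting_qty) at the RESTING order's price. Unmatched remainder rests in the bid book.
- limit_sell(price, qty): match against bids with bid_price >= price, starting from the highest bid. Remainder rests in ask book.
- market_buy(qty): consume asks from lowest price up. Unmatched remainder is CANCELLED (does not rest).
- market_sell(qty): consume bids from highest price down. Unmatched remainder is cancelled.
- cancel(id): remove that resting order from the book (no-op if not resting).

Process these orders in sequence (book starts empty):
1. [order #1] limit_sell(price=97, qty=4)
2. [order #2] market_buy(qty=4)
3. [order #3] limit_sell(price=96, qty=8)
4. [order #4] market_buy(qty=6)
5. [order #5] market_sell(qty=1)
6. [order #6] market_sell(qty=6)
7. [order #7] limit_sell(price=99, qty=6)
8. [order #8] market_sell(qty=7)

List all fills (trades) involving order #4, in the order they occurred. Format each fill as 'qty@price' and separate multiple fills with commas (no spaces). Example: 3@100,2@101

Answer: 6@96

Derivation:
After op 1 [order #1] limit_sell(price=97, qty=4): fills=none; bids=[-] asks=[#1:4@97]
After op 2 [order #2] market_buy(qty=4): fills=#2x#1:4@97; bids=[-] asks=[-]
After op 3 [order #3] limit_sell(price=96, qty=8): fills=none; bids=[-] asks=[#3:8@96]
After op 4 [order #4] market_buy(qty=6): fills=#4x#3:6@96; bids=[-] asks=[#3:2@96]
After op 5 [order #5] market_sell(qty=1): fills=none; bids=[-] asks=[#3:2@96]
After op 6 [order #6] market_sell(qty=6): fills=none; bids=[-] asks=[#3:2@96]
After op 7 [order #7] limit_sell(price=99, qty=6): fills=none; bids=[-] asks=[#3:2@96 #7:6@99]
After op 8 [order #8] market_sell(qty=7): fills=none; bids=[-] asks=[#3:2@96 #7:6@99]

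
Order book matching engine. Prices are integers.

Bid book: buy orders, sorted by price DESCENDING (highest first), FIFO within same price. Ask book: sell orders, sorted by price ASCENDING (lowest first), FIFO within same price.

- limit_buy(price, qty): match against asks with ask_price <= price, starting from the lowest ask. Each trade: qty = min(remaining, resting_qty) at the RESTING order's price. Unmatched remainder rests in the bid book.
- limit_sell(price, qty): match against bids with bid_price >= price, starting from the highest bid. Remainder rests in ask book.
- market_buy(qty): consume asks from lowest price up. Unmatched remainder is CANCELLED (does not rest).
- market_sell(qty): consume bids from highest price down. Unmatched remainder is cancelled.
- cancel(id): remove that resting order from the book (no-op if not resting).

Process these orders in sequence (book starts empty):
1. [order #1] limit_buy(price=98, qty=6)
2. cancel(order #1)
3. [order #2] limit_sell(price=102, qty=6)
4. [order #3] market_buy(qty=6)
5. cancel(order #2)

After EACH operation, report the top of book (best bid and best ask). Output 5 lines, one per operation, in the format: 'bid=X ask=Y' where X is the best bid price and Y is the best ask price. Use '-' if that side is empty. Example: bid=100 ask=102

After op 1 [order #1] limit_buy(price=98, qty=6): fills=none; bids=[#1:6@98] asks=[-]
After op 2 cancel(order #1): fills=none; bids=[-] asks=[-]
After op 3 [order #2] limit_sell(price=102, qty=6): fills=none; bids=[-] asks=[#2:6@102]
After op 4 [order #3] market_buy(qty=6): fills=#3x#2:6@102; bids=[-] asks=[-]
After op 5 cancel(order #2): fills=none; bids=[-] asks=[-]

Answer: bid=98 ask=-
bid=- ask=-
bid=- ask=102
bid=- ask=-
bid=- ask=-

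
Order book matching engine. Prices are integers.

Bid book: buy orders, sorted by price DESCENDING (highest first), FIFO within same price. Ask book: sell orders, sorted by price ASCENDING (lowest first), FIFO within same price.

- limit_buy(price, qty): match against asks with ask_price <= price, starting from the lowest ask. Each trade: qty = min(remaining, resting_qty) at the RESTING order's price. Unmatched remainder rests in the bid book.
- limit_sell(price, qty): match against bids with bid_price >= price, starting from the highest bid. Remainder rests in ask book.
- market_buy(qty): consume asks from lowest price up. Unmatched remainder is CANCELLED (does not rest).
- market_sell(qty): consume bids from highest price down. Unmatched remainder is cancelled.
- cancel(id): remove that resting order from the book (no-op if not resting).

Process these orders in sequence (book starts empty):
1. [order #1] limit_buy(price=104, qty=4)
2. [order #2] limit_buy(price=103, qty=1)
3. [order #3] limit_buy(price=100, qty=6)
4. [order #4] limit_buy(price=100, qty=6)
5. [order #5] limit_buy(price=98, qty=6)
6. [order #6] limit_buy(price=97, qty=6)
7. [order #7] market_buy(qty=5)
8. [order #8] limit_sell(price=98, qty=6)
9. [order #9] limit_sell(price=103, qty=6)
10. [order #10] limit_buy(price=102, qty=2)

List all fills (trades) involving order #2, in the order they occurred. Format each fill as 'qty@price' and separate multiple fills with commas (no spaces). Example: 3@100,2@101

After op 1 [order #1] limit_buy(price=104, qty=4): fills=none; bids=[#1:4@104] asks=[-]
After op 2 [order #2] limit_buy(price=103, qty=1): fills=none; bids=[#1:4@104 #2:1@103] asks=[-]
After op 3 [order #3] limit_buy(price=100, qty=6): fills=none; bids=[#1:4@104 #2:1@103 #3:6@100] asks=[-]
After op 4 [order #4] limit_buy(price=100, qty=6): fills=none; bids=[#1:4@104 #2:1@103 #3:6@100 #4:6@100] asks=[-]
After op 5 [order #5] limit_buy(price=98, qty=6): fills=none; bids=[#1:4@104 #2:1@103 #3:6@100 #4:6@100 #5:6@98] asks=[-]
After op 6 [order #6] limit_buy(price=97, qty=6): fills=none; bids=[#1:4@104 #2:1@103 #3:6@100 #4:6@100 #5:6@98 #6:6@97] asks=[-]
After op 7 [order #7] market_buy(qty=5): fills=none; bids=[#1:4@104 #2:1@103 #3:6@100 #4:6@100 #5:6@98 #6:6@97] asks=[-]
After op 8 [order #8] limit_sell(price=98, qty=6): fills=#1x#8:4@104 #2x#8:1@103 #3x#8:1@100; bids=[#3:5@100 #4:6@100 #5:6@98 #6:6@97] asks=[-]
After op 9 [order #9] limit_sell(price=103, qty=6): fills=none; bids=[#3:5@100 #4:6@100 #5:6@98 #6:6@97] asks=[#9:6@103]
After op 10 [order #10] limit_buy(price=102, qty=2): fills=none; bids=[#10:2@102 #3:5@100 #4:6@100 #5:6@98 #6:6@97] asks=[#9:6@103]

Answer: 1@103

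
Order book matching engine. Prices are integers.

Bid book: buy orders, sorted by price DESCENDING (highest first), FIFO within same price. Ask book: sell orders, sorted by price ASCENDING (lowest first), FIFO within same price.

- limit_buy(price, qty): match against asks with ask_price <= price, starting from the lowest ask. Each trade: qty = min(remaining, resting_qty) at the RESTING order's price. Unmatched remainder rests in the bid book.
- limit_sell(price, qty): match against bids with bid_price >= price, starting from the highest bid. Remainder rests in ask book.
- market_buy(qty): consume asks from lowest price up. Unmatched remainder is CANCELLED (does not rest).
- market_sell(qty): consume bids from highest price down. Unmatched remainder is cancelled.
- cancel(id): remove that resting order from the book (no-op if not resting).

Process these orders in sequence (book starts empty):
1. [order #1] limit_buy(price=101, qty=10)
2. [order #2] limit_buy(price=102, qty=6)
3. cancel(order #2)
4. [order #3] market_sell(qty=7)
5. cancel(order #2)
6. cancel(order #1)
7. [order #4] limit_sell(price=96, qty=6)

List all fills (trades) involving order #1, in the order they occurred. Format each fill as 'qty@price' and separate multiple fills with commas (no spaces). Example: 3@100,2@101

After op 1 [order #1] limit_buy(price=101, qty=10): fills=none; bids=[#1:10@101] asks=[-]
After op 2 [order #2] limit_buy(price=102, qty=6): fills=none; bids=[#2:6@102 #1:10@101] asks=[-]
After op 3 cancel(order #2): fills=none; bids=[#1:10@101] asks=[-]
After op 4 [order #3] market_sell(qty=7): fills=#1x#3:7@101; bids=[#1:3@101] asks=[-]
After op 5 cancel(order #2): fills=none; bids=[#1:3@101] asks=[-]
After op 6 cancel(order #1): fills=none; bids=[-] asks=[-]
After op 7 [order #4] limit_sell(price=96, qty=6): fills=none; bids=[-] asks=[#4:6@96]

Answer: 7@101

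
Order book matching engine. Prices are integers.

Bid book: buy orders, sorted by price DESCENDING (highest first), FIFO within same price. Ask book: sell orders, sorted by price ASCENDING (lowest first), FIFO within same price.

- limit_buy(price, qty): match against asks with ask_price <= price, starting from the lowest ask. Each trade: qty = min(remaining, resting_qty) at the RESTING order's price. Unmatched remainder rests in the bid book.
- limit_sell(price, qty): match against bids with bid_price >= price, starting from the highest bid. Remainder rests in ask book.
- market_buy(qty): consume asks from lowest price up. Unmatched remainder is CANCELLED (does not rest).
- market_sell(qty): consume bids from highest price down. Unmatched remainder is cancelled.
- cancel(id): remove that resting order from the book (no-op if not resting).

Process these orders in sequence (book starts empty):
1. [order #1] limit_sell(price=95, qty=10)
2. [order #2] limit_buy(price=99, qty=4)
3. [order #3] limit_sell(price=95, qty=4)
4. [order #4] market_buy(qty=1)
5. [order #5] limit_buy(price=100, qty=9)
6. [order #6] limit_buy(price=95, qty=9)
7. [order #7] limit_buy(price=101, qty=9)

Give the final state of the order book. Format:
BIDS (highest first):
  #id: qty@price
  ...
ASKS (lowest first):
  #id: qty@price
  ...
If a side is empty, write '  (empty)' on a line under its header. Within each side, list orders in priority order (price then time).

Answer: BIDS (highest first):
  #7: 9@101
  #6: 9@95
ASKS (lowest first):
  (empty)

Derivation:
After op 1 [order #1] limit_sell(price=95, qty=10): fills=none; bids=[-] asks=[#1:10@95]
After op 2 [order #2] limit_buy(price=99, qty=4): fills=#2x#1:4@95; bids=[-] asks=[#1:6@95]
After op 3 [order #3] limit_sell(price=95, qty=4): fills=none; bids=[-] asks=[#1:6@95 #3:4@95]
After op 4 [order #4] market_buy(qty=1): fills=#4x#1:1@95; bids=[-] asks=[#1:5@95 #3:4@95]
After op 5 [order #5] limit_buy(price=100, qty=9): fills=#5x#1:5@95 #5x#3:4@95; bids=[-] asks=[-]
After op 6 [order #6] limit_buy(price=95, qty=9): fills=none; bids=[#6:9@95] asks=[-]
After op 7 [order #7] limit_buy(price=101, qty=9): fills=none; bids=[#7:9@101 #6:9@95] asks=[-]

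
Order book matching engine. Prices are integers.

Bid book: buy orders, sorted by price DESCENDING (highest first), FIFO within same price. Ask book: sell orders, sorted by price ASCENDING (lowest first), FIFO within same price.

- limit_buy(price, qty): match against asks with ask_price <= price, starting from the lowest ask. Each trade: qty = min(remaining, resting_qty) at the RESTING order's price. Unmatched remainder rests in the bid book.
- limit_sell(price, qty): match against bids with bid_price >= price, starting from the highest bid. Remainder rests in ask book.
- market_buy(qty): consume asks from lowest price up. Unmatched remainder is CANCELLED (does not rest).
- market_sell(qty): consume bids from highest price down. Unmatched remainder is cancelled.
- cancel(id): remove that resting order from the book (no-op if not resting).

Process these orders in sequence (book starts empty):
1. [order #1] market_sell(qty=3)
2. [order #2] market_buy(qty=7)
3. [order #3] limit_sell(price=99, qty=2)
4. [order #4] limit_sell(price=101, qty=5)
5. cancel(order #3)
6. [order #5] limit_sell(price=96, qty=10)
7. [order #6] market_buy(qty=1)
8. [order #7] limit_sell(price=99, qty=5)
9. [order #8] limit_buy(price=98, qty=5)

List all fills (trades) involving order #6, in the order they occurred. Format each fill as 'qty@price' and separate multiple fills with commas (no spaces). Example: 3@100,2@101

After op 1 [order #1] market_sell(qty=3): fills=none; bids=[-] asks=[-]
After op 2 [order #2] market_buy(qty=7): fills=none; bids=[-] asks=[-]
After op 3 [order #3] limit_sell(price=99, qty=2): fills=none; bids=[-] asks=[#3:2@99]
After op 4 [order #4] limit_sell(price=101, qty=5): fills=none; bids=[-] asks=[#3:2@99 #4:5@101]
After op 5 cancel(order #3): fills=none; bids=[-] asks=[#4:5@101]
After op 6 [order #5] limit_sell(price=96, qty=10): fills=none; bids=[-] asks=[#5:10@96 #4:5@101]
After op 7 [order #6] market_buy(qty=1): fills=#6x#5:1@96; bids=[-] asks=[#5:9@96 #4:5@101]
After op 8 [order #7] limit_sell(price=99, qty=5): fills=none; bids=[-] asks=[#5:9@96 #7:5@99 #4:5@101]
After op 9 [order #8] limit_buy(price=98, qty=5): fills=#8x#5:5@96; bids=[-] asks=[#5:4@96 #7:5@99 #4:5@101]

Answer: 1@96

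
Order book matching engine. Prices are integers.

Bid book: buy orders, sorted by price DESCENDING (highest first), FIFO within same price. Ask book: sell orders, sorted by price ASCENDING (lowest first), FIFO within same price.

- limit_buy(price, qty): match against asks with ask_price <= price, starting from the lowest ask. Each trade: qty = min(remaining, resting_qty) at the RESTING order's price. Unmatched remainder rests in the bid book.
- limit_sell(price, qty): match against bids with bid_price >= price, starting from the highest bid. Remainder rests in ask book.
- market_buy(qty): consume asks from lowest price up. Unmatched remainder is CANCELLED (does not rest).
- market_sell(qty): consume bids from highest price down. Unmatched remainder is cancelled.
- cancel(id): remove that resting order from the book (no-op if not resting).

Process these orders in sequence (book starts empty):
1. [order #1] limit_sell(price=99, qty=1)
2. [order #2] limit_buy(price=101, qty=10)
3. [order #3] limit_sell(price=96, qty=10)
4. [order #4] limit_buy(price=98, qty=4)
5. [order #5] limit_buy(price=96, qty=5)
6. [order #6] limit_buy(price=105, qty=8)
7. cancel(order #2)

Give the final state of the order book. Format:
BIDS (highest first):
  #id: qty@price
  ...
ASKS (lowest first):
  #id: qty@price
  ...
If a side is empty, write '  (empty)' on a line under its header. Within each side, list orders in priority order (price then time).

After op 1 [order #1] limit_sell(price=99, qty=1): fills=none; bids=[-] asks=[#1:1@99]
After op 2 [order #2] limit_buy(price=101, qty=10): fills=#2x#1:1@99; bids=[#2:9@101] asks=[-]
After op 3 [order #3] limit_sell(price=96, qty=10): fills=#2x#3:9@101; bids=[-] asks=[#3:1@96]
After op 4 [order #4] limit_buy(price=98, qty=4): fills=#4x#3:1@96; bids=[#4:3@98] asks=[-]
After op 5 [order #5] limit_buy(price=96, qty=5): fills=none; bids=[#4:3@98 #5:5@96] asks=[-]
After op 6 [order #6] limit_buy(price=105, qty=8): fills=none; bids=[#6:8@105 #4:3@98 #5:5@96] asks=[-]
After op 7 cancel(order #2): fills=none; bids=[#6:8@105 #4:3@98 #5:5@96] asks=[-]

Answer: BIDS (highest first):
  #6: 8@105
  #4: 3@98
  #5: 5@96
ASKS (lowest first):
  (empty)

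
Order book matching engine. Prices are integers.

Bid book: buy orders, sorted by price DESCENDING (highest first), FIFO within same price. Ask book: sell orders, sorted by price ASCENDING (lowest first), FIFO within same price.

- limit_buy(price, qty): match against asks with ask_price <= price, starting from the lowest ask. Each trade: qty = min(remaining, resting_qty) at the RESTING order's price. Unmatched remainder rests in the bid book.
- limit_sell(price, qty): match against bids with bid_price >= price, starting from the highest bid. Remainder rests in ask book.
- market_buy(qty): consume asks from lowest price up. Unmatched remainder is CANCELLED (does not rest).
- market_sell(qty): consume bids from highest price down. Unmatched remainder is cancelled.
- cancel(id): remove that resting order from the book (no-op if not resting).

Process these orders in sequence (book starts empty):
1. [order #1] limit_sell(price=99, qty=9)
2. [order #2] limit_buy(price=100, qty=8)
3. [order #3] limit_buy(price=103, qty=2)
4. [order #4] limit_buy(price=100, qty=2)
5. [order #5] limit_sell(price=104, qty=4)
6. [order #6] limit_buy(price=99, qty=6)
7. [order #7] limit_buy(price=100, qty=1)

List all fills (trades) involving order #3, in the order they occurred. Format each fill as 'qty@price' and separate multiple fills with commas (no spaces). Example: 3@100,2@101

After op 1 [order #1] limit_sell(price=99, qty=9): fills=none; bids=[-] asks=[#1:9@99]
After op 2 [order #2] limit_buy(price=100, qty=8): fills=#2x#1:8@99; bids=[-] asks=[#1:1@99]
After op 3 [order #3] limit_buy(price=103, qty=2): fills=#3x#1:1@99; bids=[#3:1@103] asks=[-]
After op 4 [order #4] limit_buy(price=100, qty=2): fills=none; bids=[#3:1@103 #4:2@100] asks=[-]
After op 5 [order #5] limit_sell(price=104, qty=4): fills=none; bids=[#3:1@103 #4:2@100] asks=[#5:4@104]
After op 6 [order #6] limit_buy(price=99, qty=6): fills=none; bids=[#3:1@103 #4:2@100 #6:6@99] asks=[#5:4@104]
After op 7 [order #7] limit_buy(price=100, qty=1): fills=none; bids=[#3:1@103 #4:2@100 #7:1@100 #6:6@99] asks=[#5:4@104]

Answer: 1@99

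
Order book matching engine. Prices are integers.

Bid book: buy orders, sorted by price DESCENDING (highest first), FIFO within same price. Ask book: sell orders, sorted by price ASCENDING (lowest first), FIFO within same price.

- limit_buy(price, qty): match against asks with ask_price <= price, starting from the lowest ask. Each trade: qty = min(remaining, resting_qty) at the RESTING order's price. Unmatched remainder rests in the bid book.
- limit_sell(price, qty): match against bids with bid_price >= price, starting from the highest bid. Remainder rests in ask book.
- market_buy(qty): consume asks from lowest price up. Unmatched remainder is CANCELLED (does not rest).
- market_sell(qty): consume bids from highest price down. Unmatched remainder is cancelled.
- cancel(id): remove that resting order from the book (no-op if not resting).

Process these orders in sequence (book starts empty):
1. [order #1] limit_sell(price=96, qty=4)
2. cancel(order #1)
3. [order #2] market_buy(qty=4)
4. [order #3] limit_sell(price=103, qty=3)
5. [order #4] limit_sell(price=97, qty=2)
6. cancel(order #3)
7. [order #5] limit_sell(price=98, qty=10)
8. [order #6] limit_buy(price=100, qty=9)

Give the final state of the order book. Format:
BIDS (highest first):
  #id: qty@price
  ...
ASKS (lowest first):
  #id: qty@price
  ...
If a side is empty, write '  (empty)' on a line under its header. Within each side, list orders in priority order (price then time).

After op 1 [order #1] limit_sell(price=96, qty=4): fills=none; bids=[-] asks=[#1:4@96]
After op 2 cancel(order #1): fills=none; bids=[-] asks=[-]
After op 3 [order #2] market_buy(qty=4): fills=none; bids=[-] asks=[-]
After op 4 [order #3] limit_sell(price=103, qty=3): fills=none; bids=[-] asks=[#3:3@103]
After op 5 [order #4] limit_sell(price=97, qty=2): fills=none; bids=[-] asks=[#4:2@97 #3:3@103]
After op 6 cancel(order #3): fills=none; bids=[-] asks=[#4:2@97]
After op 7 [order #5] limit_sell(price=98, qty=10): fills=none; bids=[-] asks=[#4:2@97 #5:10@98]
After op 8 [order #6] limit_buy(price=100, qty=9): fills=#6x#4:2@97 #6x#5:7@98; bids=[-] asks=[#5:3@98]

Answer: BIDS (highest first):
  (empty)
ASKS (lowest first):
  #5: 3@98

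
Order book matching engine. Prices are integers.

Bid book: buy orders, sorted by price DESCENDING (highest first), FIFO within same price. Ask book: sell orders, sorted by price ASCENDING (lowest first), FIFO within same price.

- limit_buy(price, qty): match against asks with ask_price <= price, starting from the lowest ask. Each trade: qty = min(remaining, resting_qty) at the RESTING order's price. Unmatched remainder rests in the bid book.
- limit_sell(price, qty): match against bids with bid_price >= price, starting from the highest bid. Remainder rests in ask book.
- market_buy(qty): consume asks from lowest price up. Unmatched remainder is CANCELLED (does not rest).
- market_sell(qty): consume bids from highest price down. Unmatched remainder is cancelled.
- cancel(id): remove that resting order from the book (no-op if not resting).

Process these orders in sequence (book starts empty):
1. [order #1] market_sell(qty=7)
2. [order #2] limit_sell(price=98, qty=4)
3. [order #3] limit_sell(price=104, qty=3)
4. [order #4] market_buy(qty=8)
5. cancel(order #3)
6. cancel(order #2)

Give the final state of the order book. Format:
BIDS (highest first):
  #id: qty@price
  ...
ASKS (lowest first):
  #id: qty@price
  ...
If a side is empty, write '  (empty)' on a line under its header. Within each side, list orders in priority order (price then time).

After op 1 [order #1] market_sell(qty=7): fills=none; bids=[-] asks=[-]
After op 2 [order #2] limit_sell(price=98, qty=4): fills=none; bids=[-] asks=[#2:4@98]
After op 3 [order #3] limit_sell(price=104, qty=3): fills=none; bids=[-] asks=[#2:4@98 #3:3@104]
After op 4 [order #4] market_buy(qty=8): fills=#4x#2:4@98 #4x#3:3@104; bids=[-] asks=[-]
After op 5 cancel(order #3): fills=none; bids=[-] asks=[-]
After op 6 cancel(order #2): fills=none; bids=[-] asks=[-]

Answer: BIDS (highest first):
  (empty)
ASKS (lowest first):
  (empty)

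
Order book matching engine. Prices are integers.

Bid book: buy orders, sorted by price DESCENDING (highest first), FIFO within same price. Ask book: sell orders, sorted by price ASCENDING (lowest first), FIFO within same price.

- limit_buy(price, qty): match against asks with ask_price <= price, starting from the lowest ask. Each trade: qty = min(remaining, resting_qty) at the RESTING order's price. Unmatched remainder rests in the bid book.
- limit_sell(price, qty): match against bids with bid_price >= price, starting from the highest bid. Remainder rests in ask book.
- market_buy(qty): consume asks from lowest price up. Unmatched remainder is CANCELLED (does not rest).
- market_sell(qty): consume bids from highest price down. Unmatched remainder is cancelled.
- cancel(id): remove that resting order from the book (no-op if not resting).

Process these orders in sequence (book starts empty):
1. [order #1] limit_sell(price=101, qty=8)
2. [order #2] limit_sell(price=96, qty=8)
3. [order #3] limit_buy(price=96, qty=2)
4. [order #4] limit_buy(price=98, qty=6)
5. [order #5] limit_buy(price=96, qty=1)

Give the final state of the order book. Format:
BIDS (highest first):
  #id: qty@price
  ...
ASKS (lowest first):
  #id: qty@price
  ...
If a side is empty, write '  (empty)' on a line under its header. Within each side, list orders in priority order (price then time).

After op 1 [order #1] limit_sell(price=101, qty=8): fills=none; bids=[-] asks=[#1:8@101]
After op 2 [order #2] limit_sell(price=96, qty=8): fills=none; bids=[-] asks=[#2:8@96 #1:8@101]
After op 3 [order #3] limit_buy(price=96, qty=2): fills=#3x#2:2@96; bids=[-] asks=[#2:6@96 #1:8@101]
After op 4 [order #4] limit_buy(price=98, qty=6): fills=#4x#2:6@96; bids=[-] asks=[#1:8@101]
After op 5 [order #5] limit_buy(price=96, qty=1): fills=none; bids=[#5:1@96] asks=[#1:8@101]

Answer: BIDS (highest first):
  #5: 1@96
ASKS (lowest first):
  #1: 8@101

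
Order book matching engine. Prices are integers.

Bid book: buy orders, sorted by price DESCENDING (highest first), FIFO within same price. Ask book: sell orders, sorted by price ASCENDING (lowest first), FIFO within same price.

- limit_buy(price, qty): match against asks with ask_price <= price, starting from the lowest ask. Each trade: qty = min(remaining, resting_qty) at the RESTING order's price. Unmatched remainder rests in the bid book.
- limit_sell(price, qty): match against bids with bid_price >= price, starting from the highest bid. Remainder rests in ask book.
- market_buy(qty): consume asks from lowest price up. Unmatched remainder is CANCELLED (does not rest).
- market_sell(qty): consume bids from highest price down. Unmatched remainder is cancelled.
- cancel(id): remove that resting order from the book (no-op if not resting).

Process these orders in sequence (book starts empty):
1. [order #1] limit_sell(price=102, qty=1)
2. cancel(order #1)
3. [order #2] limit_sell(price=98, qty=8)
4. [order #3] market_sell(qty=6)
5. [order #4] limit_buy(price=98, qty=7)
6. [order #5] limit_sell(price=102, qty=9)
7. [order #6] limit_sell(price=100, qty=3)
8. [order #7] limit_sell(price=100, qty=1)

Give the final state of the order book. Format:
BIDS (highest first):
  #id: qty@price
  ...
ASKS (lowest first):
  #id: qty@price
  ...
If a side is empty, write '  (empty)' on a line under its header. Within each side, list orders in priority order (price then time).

After op 1 [order #1] limit_sell(price=102, qty=1): fills=none; bids=[-] asks=[#1:1@102]
After op 2 cancel(order #1): fills=none; bids=[-] asks=[-]
After op 3 [order #2] limit_sell(price=98, qty=8): fills=none; bids=[-] asks=[#2:8@98]
After op 4 [order #3] market_sell(qty=6): fills=none; bids=[-] asks=[#2:8@98]
After op 5 [order #4] limit_buy(price=98, qty=7): fills=#4x#2:7@98; bids=[-] asks=[#2:1@98]
After op 6 [order #5] limit_sell(price=102, qty=9): fills=none; bids=[-] asks=[#2:1@98 #5:9@102]
After op 7 [order #6] limit_sell(price=100, qty=3): fills=none; bids=[-] asks=[#2:1@98 #6:3@100 #5:9@102]
After op 8 [order #7] limit_sell(price=100, qty=1): fills=none; bids=[-] asks=[#2:1@98 #6:3@100 #7:1@100 #5:9@102]

Answer: BIDS (highest first):
  (empty)
ASKS (lowest first):
  #2: 1@98
  #6: 3@100
  #7: 1@100
  #5: 9@102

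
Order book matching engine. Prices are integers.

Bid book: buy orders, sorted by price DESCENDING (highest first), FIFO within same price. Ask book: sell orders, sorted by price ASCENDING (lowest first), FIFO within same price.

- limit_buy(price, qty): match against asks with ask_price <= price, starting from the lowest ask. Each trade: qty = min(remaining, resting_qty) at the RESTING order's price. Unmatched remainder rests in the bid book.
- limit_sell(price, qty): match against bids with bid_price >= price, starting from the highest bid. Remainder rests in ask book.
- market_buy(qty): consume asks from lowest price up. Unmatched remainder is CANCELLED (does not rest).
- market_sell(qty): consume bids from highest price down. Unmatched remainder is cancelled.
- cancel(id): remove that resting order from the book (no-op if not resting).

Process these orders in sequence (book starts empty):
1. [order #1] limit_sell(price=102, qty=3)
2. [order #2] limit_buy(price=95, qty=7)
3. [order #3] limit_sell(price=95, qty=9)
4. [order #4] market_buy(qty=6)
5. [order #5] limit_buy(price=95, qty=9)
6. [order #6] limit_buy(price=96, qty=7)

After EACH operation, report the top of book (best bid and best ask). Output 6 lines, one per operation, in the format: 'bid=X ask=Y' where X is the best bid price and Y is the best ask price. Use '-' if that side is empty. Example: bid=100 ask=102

After op 1 [order #1] limit_sell(price=102, qty=3): fills=none; bids=[-] asks=[#1:3@102]
After op 2 [order #2] limit_buy(price=95, qty=7): fills=none; bids=[#2:7@95] asks=[#1:3@102]
After op 3 [order #3] limit_sell(price=95, qty=9): fills=#2x#3:7@95; bids=[-] asks=[#3:2@95 #1:3@102]
After op 4 [order #4] market_buy(qty=6): fills=#4x#3:2@95 #4x#1:3@102; bids=[-] asks=[-]
After op 5 [order #5] limit_buy(price=95, qty=9): fills=none; bids=[#5:9@95] asks=[-]
After op 6 [order #6] limit_buy(price=96, qty=7): fills=none; bids=[#6:7@96 #5:9@95] asks=[-]

Answer: bid=- ask=102
bid=95 ask=102
bid=- ask=95
bid=- ask=-
bid=95 ask=-
bid=96 ask=-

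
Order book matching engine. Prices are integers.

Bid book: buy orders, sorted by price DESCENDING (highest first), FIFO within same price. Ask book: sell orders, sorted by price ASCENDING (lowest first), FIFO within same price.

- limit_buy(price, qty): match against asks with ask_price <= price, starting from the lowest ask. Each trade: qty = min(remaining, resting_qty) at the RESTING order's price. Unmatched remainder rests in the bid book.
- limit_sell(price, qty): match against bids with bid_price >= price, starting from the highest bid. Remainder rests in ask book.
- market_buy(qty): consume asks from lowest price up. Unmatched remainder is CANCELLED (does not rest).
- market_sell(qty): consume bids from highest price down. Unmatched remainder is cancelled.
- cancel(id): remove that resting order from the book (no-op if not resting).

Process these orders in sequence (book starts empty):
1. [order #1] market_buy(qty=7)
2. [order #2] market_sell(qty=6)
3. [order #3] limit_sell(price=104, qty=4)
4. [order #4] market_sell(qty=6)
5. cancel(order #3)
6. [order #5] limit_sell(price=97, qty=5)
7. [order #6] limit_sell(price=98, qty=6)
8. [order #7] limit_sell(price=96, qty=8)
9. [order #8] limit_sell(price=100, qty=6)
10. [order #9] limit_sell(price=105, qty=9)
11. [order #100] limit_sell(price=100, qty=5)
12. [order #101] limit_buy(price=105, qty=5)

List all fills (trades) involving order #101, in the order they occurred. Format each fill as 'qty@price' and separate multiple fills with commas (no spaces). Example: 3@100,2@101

After op 1 [order #1] market_buy(qty=7): fills=none; bids=[-] asks=[-]
After op 2 [order #2] market_sell(qty=6): fills=none; bids=[-] asks=[-]
After op 3 [order #3] limit_sell(price=104, qty=4): fills=none; bids=[-] asks=[#3:4@104]
After op 4 [order #4] market_sell(qty=6): fills=none; bids=[-] asks=[#3:4@104]
After op 5 cancel(order #3): fills=none; bids=[-] asks=[-]
After op 6 [order #5] limit_sell(price=97, qty=5): fills=none; bids=[-] asks=[#5:5@97]
After op 7 [order #6] limit_sell(price=98, qty=6): fills=none; bids=[-] asks=[#5:5@97 #6:6@98]
After op 8 [order #7] limit_sell(price=96, qty=8): fills=none; bids=[-] asks=[#7:8@96 #5:5@97 #6:6@98]
After op 9 [order #8] limit_sell(price=100, qty=6): fills=none; bids=[-] asks=[#7:8@96 #5:5@97 #6:6@98 #8:6@100]
After op 10 [order #9] limit_sell(price=105, qty=9): fills=none; bids=[-] asks=[#7:8@96 #5:5@97 #6:6@98 #8:6@100 #9:9@105]
After op 11 [order #100] limit_sell(price=100, qty=5): fills=none; bids=[-] asks=[#7:8@96 #5:5@97 #6:6@98 #8:6@100 #100:5@100 #9:9@105]
After op 12 [order #101] limit_buy(price=105, qty=5): fills=#101x#7:5@96; bids=[-] asks=[#7:3@96 #5:5@97 #6:6@98 #8:6@100 #100:5@100 #9:9@105]

Answer: 5@96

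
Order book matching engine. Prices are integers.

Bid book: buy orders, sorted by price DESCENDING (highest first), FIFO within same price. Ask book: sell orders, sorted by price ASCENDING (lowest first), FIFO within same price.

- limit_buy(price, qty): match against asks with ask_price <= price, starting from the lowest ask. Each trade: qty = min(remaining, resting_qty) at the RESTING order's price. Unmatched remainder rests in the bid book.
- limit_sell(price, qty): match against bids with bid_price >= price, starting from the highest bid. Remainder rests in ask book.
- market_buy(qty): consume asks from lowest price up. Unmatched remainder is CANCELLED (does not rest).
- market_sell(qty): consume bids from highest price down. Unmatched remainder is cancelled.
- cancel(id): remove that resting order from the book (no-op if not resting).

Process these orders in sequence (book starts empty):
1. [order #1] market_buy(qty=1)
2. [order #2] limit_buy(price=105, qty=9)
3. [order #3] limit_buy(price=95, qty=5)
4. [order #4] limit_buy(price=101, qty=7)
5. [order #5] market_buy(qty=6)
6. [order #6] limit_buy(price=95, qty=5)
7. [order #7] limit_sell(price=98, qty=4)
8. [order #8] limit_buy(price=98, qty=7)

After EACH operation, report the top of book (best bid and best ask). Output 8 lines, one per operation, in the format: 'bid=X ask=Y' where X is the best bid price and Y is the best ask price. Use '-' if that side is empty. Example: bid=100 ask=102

After op 1 [order #1] market_buy(qty=1): fills=none; bids=[-] asks=[-]
After op 2 [order #2] limit_buy(price=105, qty=9): fills=none; bids=[#2:9@105] asks=[-]
After op 3 [order #3] limit_buy(price=95, qty=5): fills=none; bids=[#2:9@105 #3:5@95] asks=[-]
After op 4 [order #4] limit_buy(price=101, qty=7): fills=none; bids=[#2:9@105 #4:7@101 #3:5@95] asks=[-]
After op 5 [order #5] market_buy(qty=6): fills=none; bids=[#2:9@105 #4:7@101 #3:5@95] asks=[-]
After op 6 [order #6] limit_buy(price=95, qty=5): fills=none; bids=[#2:9@105 #4:7@101 #3:5@95 #6:5@95] asks=[-]
After op 7 [order #7] limit_sell(price=98, qty=4): fills=#2x#7:4@105; bids=[#2:5@105 #4:7@101 #3:5@95 #6:5@95] asks=[-]
After op 8 [order #8] limit_buy(price=98, qty=7): fills=none; bids=[#2:5@105 #4:7@101 #8:7@98 #3:5@95 #6:5@95] asks=[-]

Answer: bid=- ask=-
bid=105 ask=-
bid=105 ask=-
bid=105 ask=-
bid=105 ask=-
bid=105 ask=-
bid=105 ask=-
bid=105 ask=-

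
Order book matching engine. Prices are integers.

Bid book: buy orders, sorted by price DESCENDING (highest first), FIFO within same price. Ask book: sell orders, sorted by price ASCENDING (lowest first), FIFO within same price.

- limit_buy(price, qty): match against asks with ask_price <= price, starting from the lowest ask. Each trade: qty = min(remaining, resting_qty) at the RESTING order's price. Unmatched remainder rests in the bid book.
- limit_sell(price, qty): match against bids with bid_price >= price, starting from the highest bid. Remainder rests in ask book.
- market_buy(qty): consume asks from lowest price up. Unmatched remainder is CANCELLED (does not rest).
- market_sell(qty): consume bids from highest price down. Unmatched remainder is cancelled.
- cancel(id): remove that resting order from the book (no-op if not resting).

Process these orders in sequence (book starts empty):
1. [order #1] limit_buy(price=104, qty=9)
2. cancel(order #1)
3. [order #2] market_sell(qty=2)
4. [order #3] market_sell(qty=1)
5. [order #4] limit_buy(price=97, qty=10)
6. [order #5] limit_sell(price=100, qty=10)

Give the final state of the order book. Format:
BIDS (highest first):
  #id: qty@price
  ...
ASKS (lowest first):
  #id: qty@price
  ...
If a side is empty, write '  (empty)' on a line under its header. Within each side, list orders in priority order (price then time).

After op 1 [order #1] limit_buy(price=104, qty=9): fills=none; bids=[#1:9@104] asks=[-]
After op 2 cancel(order #1): fills=none; bids=[-] asks=[-]
After op 3 [order #2] market_sell(qty=2): fills=none; bids=[-] asks=[-]
After op 4 [order #3] market_sell(qty=1): fills=none; bids=[-] asks=[-]
After op 5 [order #4] limit_buy(price=97, qty=10): fills=none; bids=[#4:10@97] asks=[-]
After op 6 [order #5] limit_sell(price=100, qty=10): fills=none; bids=[#4:10@97] asks=[#5:10@100]

Answer: BIDS (highest first):
  #4: 10@97
ASKS (lowest first):
  #5: 10@100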